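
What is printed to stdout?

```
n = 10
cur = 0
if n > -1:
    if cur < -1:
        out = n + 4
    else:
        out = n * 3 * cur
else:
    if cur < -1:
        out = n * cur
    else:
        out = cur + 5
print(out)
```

n=10, cur=0
n > -1 is True; cur < -1 is False
→ out = n * 3 * cur = 0

0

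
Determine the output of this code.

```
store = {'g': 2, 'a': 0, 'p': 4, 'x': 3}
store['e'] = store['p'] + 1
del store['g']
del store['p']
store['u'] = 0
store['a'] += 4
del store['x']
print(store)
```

store['e'] = store['p']+1 = 5 → {'g': 2, 'a': 0, 'p': 4, 'x': 3, 'e': 5}
del 'g' → {'a': 0, 'p': 4, 'x': 3, 'e': 5}
del 'p' → {'a': 0, 'x': 3, 'e': 5}
store['u'] = 0 → {'a': 0, 'x': 3, 'e': 5, 'u': 0}
store['a'] = 0+4 = 4 → {'a': 4, 'x': 3, 'e': 5, 'u': 0}
del 'x' → {'a': 4, 'e': 5, 'u': 0}

{'a': 4, 'e': 5, 'u': 0}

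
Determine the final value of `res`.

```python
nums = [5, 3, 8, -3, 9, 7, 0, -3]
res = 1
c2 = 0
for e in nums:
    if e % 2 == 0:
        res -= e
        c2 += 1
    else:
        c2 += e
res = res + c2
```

e=5: not even; c2=5
e=3: not even; c2=8
e=8: even, res = 1-8 = -7; c2=9
e=-3: not even; c2=6
e=9: not even; c2=15
e=7: not even; c2=22
e=0: even, res = (-7)-0 = -7; c2=23
e=-3: not even; c2=20
res+c2 = (-7)+20 = 13

13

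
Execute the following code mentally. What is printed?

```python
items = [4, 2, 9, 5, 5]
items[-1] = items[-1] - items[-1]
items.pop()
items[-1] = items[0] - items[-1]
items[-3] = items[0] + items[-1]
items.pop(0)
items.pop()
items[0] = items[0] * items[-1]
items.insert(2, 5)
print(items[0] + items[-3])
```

54

items[-1] = items[-1]-items[-1] = 5-5 = 0 → [4, 2, 9, 5, 0]
pop() removes 0 → [4, 2, 9, 5]
items[-1] = items[0]-items[-1] = 4-5 = -1 → [4, 2, 9, -1]
items[-3] = items[0]+items[-1] = 4+(-1) = 3 → [4, 3, 9, -1]
pop(0) removes 4 → [3, 9, -1]
pop() removes -1 → [3, 9]
items[0] = items[0]*items[-1] = 3*9 = 27 → [27, 9]
insert 5 at 2 → [27, 9, 5]
items[0]+items[-3] = 27+27 = 54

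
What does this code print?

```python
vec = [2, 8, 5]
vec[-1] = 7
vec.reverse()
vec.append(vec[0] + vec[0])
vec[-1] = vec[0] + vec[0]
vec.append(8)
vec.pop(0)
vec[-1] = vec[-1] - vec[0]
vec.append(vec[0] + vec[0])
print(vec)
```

vec[-1] = 7 → [2, 8, 7]
reverse → [7, 8, 2]
append vec[0]+vec[0] = 7+7 = 14 → [7, 8, 2, 14]
vec[-1] = vec[0]+vec[0] = 7+7 = 14 → [7, 8, 2, 14]
append 8 → [7, 8, 2, 14, 8]
pop(0) removes 7 → [8, 2, 14, 8]
vec[-1] = vec[-1]-vec[0] = 8-8 = 0 → [8, 2, 14, 0]
append vec[0]+vec[0] = 8+8 = 16 → [8, 2, 14, 0, 16]

[8, 2, 14, 0, 16]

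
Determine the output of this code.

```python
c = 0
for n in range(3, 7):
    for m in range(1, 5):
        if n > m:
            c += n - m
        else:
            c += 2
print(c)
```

39

n=3,m=1: 3>1, c = 0+2 = 2
n=3,m=2: 3>2, c = 2+1 = 3
n=3,m=3: not 3>3, c = 3+2 = 5
n=3,m=4: not 3>4, c = 5+2 = 7
n=4,m=1: 4>1, c = 7+3 = 10
n=4,m=2: 4>2, c = 10+2 = 12
n=4,m=3: 4>3, c = 12+1 = 13
n=4,m=4: not 4>4, c = 13+2 = 15
n=5,m=1: 5>1, c = 15+4 = 19
n=5,m=2: 5>2, c = 19+3 = 22
n=5,m=3: 5>3, c = 22+2 = 24
n=5,m=4: 5>4, c = 24+1 = 25
n=6,m=1: 6>1, c = 25+5 = 30
n=6,m=2: 6>2, c = 30+4 = 34
n=6,m=3: 6>3, c = 34+3 = 37
n=6,m=4: 6>4, c = 37+2 = 39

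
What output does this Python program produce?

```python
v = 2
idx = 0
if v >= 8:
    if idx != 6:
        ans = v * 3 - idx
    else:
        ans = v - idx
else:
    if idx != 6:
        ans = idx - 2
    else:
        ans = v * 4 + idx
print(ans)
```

v=2, idx=0
v >= 8 is False; idx != 6 is True
→ ans = idx - 2 = -2

-2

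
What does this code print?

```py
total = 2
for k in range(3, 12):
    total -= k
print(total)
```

k=3: total = 2-3 = -1
k=4: total = (-1)-4 = -5
k=5: total = (-5)-5 = -10
k=6: total = (-10)-6 = -16
k=7: total = (-16)-7 = -23
k=8: total = (-23)-8 = -31
k=9: total = (-31)-9 = -40
k=10: total = (-40)-10 = -50
k=11: total = (-50)-11 = -61

-61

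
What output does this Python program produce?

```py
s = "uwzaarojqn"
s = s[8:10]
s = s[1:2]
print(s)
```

slice [8:10] → 'qn'
slice [1:2] → 'n'

n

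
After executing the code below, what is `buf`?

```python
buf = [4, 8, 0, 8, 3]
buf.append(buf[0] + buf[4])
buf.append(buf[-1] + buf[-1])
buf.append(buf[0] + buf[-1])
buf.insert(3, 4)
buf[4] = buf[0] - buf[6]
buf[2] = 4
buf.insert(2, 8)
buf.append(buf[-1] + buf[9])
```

[4, 8, 8, 4, 4, -3, 3, 7, 14, 18, 36]

append buf[0]+buf[4] = 4+3 = 7 → [4, 8, 0, 8, 3, 7]
append buf[-1]+buf[-1] = 7+7 = 14 → [4, 8, 0, 8, 3, 7, 14]
append buf[0]+buf[-1] = 4+14 = 18 → [4, 8, 0, 8, 3, 7, 14, 18]
insert 4 at 3 → [4, 8, 0, 4, 8, 3, 7, 14, 18]
buf[4] = buf[0]-buf[6] = 4-7 = -3 → [4, 8, 0, 4, -3, 3, 7, 14, 18]
buf[2] = 4 → [4, 8, 4, 4, -3, 3, 7, 14, 18]
insert 8 at 2 → [4, 8, 8, 4, 4, -3, 3, 7, 14, 18]
append buf[-1]+buf[9] = 18+18 = 36 → [4, 8, 8, 4, 4, -3, 3, 7, 14, 18, 36]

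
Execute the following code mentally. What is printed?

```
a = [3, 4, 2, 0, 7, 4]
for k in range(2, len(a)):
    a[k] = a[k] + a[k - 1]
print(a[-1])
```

17

k=2: a[2] = 2+4 = 6 → [3, 4, 6, 0, 7, 4]
k=3: a[3] = 0+6 = 6 → [3, 4, 6, 6, 7, 4]
k=4: a[4] = 7+6 = 13 → [3, 4, 6, 6, 13, 4]
k=5: a[5] = 4+13 = 17 → [3, 4, 6, 6, 13, 17]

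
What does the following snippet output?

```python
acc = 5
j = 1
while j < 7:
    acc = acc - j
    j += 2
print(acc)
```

j=1: acc = 5-1 = 4
j=3: acc = 4-3 = 1
j=5: acc = 1-5 = -4

-4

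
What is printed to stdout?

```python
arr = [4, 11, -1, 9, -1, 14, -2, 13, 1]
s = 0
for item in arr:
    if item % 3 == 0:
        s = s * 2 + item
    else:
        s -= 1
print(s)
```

-2

item=4: not %3==0, s = 0-1 = -1
item=11: not %3==0, s = (-1)-1 = -2
item=-1: not %3==0, s = (-2)-1 = -3
item=9: %3==0, s = (-3)*2+9 = 3
item=-1: not %3==0, s = 3-1 = 2
item=14: not %3==0, s = 2-1 = 1
item=-2: not %3==0, s = 1-1 = 0
item=13: not %3==0, s = 0-1 = -1
item=1: not %3==0, s = (-1)-1 = -2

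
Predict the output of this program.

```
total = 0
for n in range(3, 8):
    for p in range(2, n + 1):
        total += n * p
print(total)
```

430

n=3,p=2: total = 0+6 = 6
n=3,p=3: total = 6+9 = 15
n=4,p=2: total = 15+8 = 23
n=4,p=3: total = 23+12 = 35
n=4,p=4: total = 35+16 = 51
n=5,p=2: total = 51+10 = 61
n=5,p=3: total = 61+15 = 76
n=5,p=4: total = 76+20 = 96
n=5,p=5: total = 96+25 = 121
n=6,p=2: total = 121+12 = 133
n=6,p=3: total = 133+18 = 151
n=6,p=4: total = 151+24 = 175
n=6,p=5: total = 175+30 = 205
n=6,p=6: total = 205+36 = 241
n=7,p=2: total = 241+14 = 255
n=7,p=3: total = 255+21 = 276
n=7,p=4: total = 276+28 = 304
n=7,p=5: total = 304+35 = 339
n=7,p=6: total = 339+42 = 381
n=7,p=7: total = 381+49 = 430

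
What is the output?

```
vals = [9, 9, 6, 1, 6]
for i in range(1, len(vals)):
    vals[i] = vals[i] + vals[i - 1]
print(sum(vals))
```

i=1: vals[1] = 9+9 = 18 → [9, 18, 6, 1, 6]
i=2: vals[2] = 6+18 = 24 → [9, 18, 24, 1, 6]
i=3: vals[3] = 1+24 = 25 → [9, 18, 24, 25, 6]
i=4: vals[4] = 6+25 = 31 → [9, 18, 24, 25, 31]
sum = 107

107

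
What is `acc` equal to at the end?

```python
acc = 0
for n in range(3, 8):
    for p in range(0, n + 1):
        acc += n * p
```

n=3,p=0: acc = 0+0 = 0
n=3,p=1: acc = 0+3 = 3
n=3,p=2: acc = 3+6 = 9
n=3,p=3: acc = 9+9 = 18
n=4,p=0: acc = 18+0 = 18
n=4,p=1: acc = 18+4 = 22
n=4,p=2: acc = 22+8 = 30
n=4,p=3: acc = 30+12 = 42
n=4,p=4: acc = 42+16 = 58
n=5,p=0: acc = 58+0 = 58
n=5,p=1: acc = 58+5 = 63
n=5,p=2: acc = 63+10 = 73
n=5,p=3: acc = 73+15 = 88
n=5,p=4: acc = 88+20 = 108
n=5,p=5: acc = 108+25 = 133
n=6,p=0: acc = 133+0 = 133
n=6,p=1: acc = 133+6 = 139
n=6,p=2: acc = 139+12 = 151
n=6,p=3: acc = 151+18 = 169
n=6,p=4: acc = 169+24 = 193
n=6,p=5: acc = 193+30 = 223
n=6,p=6: acc = 223+36 = 259
n=7,p=0: acc = 259+0 = 259
n=7,p=1: acc = 259+7 = 266
n=7,p=2: acc = 266+14 = 280
n=7,p=3: acc = 280+21 = 301
n=7,p=4: acc = 301+28 = 329
n=7,p=5: acc = 329+35 = 364
n=7,p=6: acc = 364+42 = 406
n=7,p=7: acc = 406+49 = 455

455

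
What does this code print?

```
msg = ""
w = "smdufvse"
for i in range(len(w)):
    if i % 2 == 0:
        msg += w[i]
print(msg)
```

i=0: add 's' → 's'
i=1: skip
i=2: add 'd' → 'sd'
i=3: skip
i=4: add 'f' → 'sdf'
i=5: skip
i=6: add 's' → 'sdfs'
i=7: skip

sdfs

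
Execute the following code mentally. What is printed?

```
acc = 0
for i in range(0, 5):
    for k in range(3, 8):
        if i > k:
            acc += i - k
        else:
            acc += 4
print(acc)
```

i=0,k=3: not 0>3, acc = 0+4 = 4
i=0,k=4: not 0>4, acc = 4+4 = 8
i=0,k=5: not 0>5, acc = 8+4 = 12
i=0,k=6: not 0>6, acc = 12+4 = 16
i=0,k=7: not 0>7, acc = 16+4 = 20
i=1,k=3: not 1>3, acc = 20+4 = 24
i=1,k=4: not 1>4, acc = 24+4 = 28
i=1,k=5: not 1>5, acc = 28+4 = 32
i=1,k=6: not 1>6, acc = 32+4 = 36
i=1,k=7: not 1>7, acc = 36+4 = 40
i=2,k=3: not 2>3, acc = 40+4 = 44
i=2,k=4: not 2>4, acc = 44+4 = 48
i=2,k=5: not 2>5, acc = 48+4 = 52
i=2,k=6: not 2>6, acc = 52+4 = 56
i=2,k=7: not 2>7, acc = 56+4 = 60
i=3,k=3: not 3>3, acc = 60+4 = 64
i=3,k=4: not 3>4, acc = 64+4 = 68
i=3,k=5: not 3>5, acc = 68+4 = 72
i=3,k=6: not 3>6, acc = 72+4 = 76
i=3,k=7: not 3>7, acc = 76+4 = 80
i=4,k=3: 4>3, acc = 80+1 = 81
i=4,k=4: not 4>4, acc = 81+4 = 85
i=4,k=5: not 4>5, acc = 85+4 = 89
i=4,k=6: not 4>6, acc = 89+4 = 93
i=4,k=7: not 4>7, acc = 93+4 = 97

97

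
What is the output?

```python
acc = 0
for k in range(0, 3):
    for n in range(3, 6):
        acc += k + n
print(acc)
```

k=0,n=3: acc = 0+3 = 3
k=0,n=4: acc = 3+4 = 7
k=0,n=5: acc = 7+5 = 12
k=1,n=3: acc = 12+4 = 16
k=1,n=4: acc = 16+5 = 21
k=1,n=5: acc = 21+6 = 27
k=2,n=3: acc = 27+5 = 32
k=2,n=4: acc = 32+6 = 38
k=2,n=5: acc = 38+7 = 45

45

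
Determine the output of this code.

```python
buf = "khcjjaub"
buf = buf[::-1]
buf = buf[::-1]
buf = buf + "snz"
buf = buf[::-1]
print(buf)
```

znsbuajjchk

reverse → 'buajjchk'
reverse → 'khcjjaub'
+ 'snz' → 'khcjjaubsnz'
reverse → 'znsbuajjchk'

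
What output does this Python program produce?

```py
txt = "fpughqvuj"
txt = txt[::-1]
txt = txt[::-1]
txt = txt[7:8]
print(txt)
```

u

reverse → 'juvqhgupf'
reverse → 'fpughqvuj'
slice [7:8] → 'u'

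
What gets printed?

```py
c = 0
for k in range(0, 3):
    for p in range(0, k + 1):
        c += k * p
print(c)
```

k=0,p=0: c = 0+0 = 0
k=1,p=0: c = 0+0 = 0
k=1,p=1: c = 0+1 = 1
k=2,p=0: c = 1+0 = 1
k=2,p=1: c = 1+2 = 3
k=2,p=2: c = 3+4 = 7

7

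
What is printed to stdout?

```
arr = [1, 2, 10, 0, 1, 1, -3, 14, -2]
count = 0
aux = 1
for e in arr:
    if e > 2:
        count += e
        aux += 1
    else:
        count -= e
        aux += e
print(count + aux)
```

27

e=1: not >2, count = 0-1 = -1; aux=2
e=2: not >2, count = (-1)-2 = -3; aux=4
e=10: >2, count = (-3)+10 = 7; aux=5
e=0: not >2, count = 7-0 = 7; aux=5
e=1: not >2, count = 7-1 = 6; aux=6
e=1: not >2, count = 6-1 = 5; aux=7
e=-3: not >2, count = 5-(-3) = 8; aux=4
e=14: >2, count = 8+14 = 22; aux=5
e=-2: not >2, count = 22-(-2) = 24; aux=3
count+aux = 24+3 = 27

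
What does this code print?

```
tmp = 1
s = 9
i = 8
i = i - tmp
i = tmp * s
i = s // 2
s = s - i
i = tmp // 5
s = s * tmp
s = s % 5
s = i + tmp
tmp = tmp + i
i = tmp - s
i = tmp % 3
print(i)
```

i = 8-1 = 7
i = 1*9 = 9
i = 9//2 = 4
s = 9-4 = 5
i = 1//5 = 0
s = 5*1 = 5
s = 5%5 = 0
s = 0+1 = 1
tmp = 1+0 = 1
i = 1-1 = 0
i = 1%3 = 1

1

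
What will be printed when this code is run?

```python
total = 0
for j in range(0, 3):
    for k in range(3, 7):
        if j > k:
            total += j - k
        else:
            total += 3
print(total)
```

36

j=0,k=3: not 0>3, total = 0+3 = 3
j=0,k=4: not 0>4, total = 3+3 = 6
j=0,k=5: not 0>5, total = 6+3 = 9
j=0,k=6: not 0>6, total = 9+3 = 12
j=1,k=3: not 1>3, total = 12+3 = 15
j=1,k=4: not 1>4, total = 15+3 = 18
j=1,k=5: not 1>5, total = 18+3 = 21
j=1,k=6: not 1>6, total = 21+3 = 24
j=2,k=3: not 2>3, total = 24+3 = 27
j=2,k=4: not 2>4, total = 27+3 = 30
j=2,k=5: not 2>5, total = 30+3 = 33
j=2,k=6: not 2>6, total = 33+3 = 36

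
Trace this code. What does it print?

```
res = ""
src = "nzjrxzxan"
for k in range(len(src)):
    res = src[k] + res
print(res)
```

k=0: prepend 'n' → 'n'
k=1: prepend 'z' → 'zn'
k=2: prepend 'j' → 'jzn'
k=3: prepend 'r' → 'rjzn'
k=4: prepend 'x' → 'xrjzn'
k=5: prepend 'z' → 'zxrjzn'
k=6: prepend 'x' → 'xzxrjzn'
k=7: prepend 'a' → 'axzxrjzn'
k=8: prepend 'n' → 'naxzxrjzn'

naxzxrjzn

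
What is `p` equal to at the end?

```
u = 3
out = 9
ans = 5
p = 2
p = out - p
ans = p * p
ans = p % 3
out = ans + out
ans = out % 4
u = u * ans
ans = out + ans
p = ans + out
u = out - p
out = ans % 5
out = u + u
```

22

p = 9-2 = 7
ans = 7*7 = 49
ans = 7%3 = 1
out = 1+9 = 10
ans = 10%4 = 2
u = 3*2 = 6
ans = 10+2 = 12
p = 12+10 = 22
u = 10-22 = -12
out = 12%5 = 2
out = (-12)+(-12) = -24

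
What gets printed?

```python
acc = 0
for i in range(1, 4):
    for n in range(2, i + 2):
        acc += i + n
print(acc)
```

30

i=1,n=2: acc = 0+3 = 3
i=2,n=2: acc = 3+4 = 7
i=2,n=3: acc = 7+5 = 12
i=3,n=2: acc = 12+5 = 17
i=3,n=3: acc = 17+6 = 23
i=3,n=4: acc = 23+7 = 30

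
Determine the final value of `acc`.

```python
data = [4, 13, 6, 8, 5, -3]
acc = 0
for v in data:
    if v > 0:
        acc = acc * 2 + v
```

v=4: >0, acc = 0*2+4 = 4
v=13: >0, acc = 4*2+13 = 21
v=6: >0, acc = 21*2+6 = 48
v=8: >0, acc = 48*2+8 = 104
v=5: >0, acc = 104*2+5 = 213
v=-3: not >0

213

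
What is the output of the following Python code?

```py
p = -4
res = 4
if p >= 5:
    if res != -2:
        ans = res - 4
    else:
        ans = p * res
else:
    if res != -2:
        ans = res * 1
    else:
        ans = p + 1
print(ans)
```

4

p=-4, res=4
p >= 5 is False; res != -2 is True
→ ans = res * 1 = 4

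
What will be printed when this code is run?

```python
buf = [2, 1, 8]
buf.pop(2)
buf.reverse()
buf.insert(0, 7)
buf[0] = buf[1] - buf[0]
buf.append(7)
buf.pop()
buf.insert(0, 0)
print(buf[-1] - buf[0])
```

2

pop(2) removes 8 → [2, 1]
reverse → [1, 2]
insert 7 at 0 → [7, 1, 2]
buf[0] = buf[1]-buf[0] = 1-7 = -6 → [-6, 1, 2]
append 7 → [-6, 1, 2, 7]
pop() removes 7 → [-6, 1, 2]
insert 0 at 0 → [0, -6, 1, 2]
buf[-1]-buf[0] = 2-0 = 2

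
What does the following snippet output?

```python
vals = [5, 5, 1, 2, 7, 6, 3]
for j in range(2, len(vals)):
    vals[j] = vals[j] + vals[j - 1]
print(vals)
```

j=2: vals[2] = 1+5 = 6 → [5, 5, 6, 2, 7, 6, 3]
j=3: vals[3] = 2+6 = 8 → [5, 5, 6, 8, 7, 6, 3]
j=4: vals[4] = 7+8 = 15 → [5, 5, 6, 8, 15, 6, 3]
j=5: vals[5] = 6+15 = 21 → [5, 5, 6, 8, 15, 21, 3]
j=6: vals[6] = 3+21 = 24 → [5, 5, 6, 8, 15, 21, 24]

[5, 5, 6, 8, 15, 21, 24]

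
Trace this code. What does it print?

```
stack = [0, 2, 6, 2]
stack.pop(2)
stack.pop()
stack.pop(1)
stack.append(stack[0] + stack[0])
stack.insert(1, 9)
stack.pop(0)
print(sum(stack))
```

9

pop(2) removes 6 → [0, 2, 2]
pop() removes 2 → [0, 2]
pop(1) removes 2 → [0]
append stack[0]+stack[0] = 0+0 = 0 → [0, 0]
insert 9 at 1 → [0, 9, 0]
pop(0) removes 0 → [9, 0]
sum = 9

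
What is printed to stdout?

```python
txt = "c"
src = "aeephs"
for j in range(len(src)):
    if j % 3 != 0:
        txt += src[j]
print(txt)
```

ceehs

j=0: skip
j=1: add 'e' → 'ce'
j=2: add 'e' → 'cee'
j=3: skip
j=4: add 'h' → 'ceeh'
j=5: add 's' → 'ceehs'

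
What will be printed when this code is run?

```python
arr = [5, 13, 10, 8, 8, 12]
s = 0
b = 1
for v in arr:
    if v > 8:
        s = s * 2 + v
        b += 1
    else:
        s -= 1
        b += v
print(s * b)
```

v=5: not >8, s = 0-1 = -1; b=6
v=13: >8, s = (-1)*2+13 = 11; b=7
v=10: >8, s = 11*2+10 = 32; b=8
v=8: not >8, s = 32-1 = 31; b=16
v=8: not >8, s = 31-1 = 30; b=24
v=12: >8, s = 30*2+12 = 72; b=25
s*b = 72*25 = 1800

1800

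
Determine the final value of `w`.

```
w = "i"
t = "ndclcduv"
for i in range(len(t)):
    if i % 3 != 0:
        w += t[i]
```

i=0: skip
i=1: add 'd' → 'id'
i=2: add 'c' → 'idc'
i=3: skip
i=4: add 'c' → 'idcc'
i=5: add 'd' → 'idccd'
i=6: skip
i=7: add 'v' → 'idccdv'

'idccdv'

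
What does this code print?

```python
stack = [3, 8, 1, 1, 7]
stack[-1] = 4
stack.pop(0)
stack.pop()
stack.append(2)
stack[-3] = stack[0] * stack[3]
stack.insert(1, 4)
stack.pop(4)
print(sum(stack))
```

29

stack[-1] = 4 → [3, 8, 1, 1, 4]
pop(0) removes 3 → [8, 1, 1, 4]
pop() removes 4 → [8, 1, 1]
append 2 → [8, 1, 1, 2]
stack[-3] = stack[0]*stack[3] = 8*2 = 16 → [8, 16, 1, 2]
insert 4 at 1 → [8, 4, 16, 1, 2]
pop(4) removes 2 → [8, 4, 16, 1]
sum = 29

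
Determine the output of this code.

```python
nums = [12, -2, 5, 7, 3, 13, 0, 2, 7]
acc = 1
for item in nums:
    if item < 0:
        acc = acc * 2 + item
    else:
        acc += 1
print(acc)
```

9

item=12: not <0, acc = 1+1 = 2
item=-2: <0, acc = 2*2+(-2) = 2
item=5: not <0, acc = 2+1 = 3
item=7: not <0, acc = 3+1 = 4
item=3: not <0, acc = 4+1 = 5
item=13: not <0, acc = 5+1 = 6
item=0: not <0, acc = 6+1 = 7
item=2: not <0, acc = 7+1 = 8
item=7: not <0, acc = 8+1 = 9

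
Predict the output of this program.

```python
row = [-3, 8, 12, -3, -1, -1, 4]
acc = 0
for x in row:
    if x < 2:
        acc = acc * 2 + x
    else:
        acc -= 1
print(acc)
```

-56

x=-3: <2, acc = 0*2+(-3) = -3
x=8: not <2, acc = (-3)-1 = -4
x=12: not <2, acc = (-4)-1 = -5
x=-3: <2, acc = (-5)*2+(-3) = -13
x=-1: <2, acc = (-13)*2+(-1) = -27
x=-1: <2, acc = (-27)*2+(-1) = -55
x=4: not <2, acc = (-55)-1 = -56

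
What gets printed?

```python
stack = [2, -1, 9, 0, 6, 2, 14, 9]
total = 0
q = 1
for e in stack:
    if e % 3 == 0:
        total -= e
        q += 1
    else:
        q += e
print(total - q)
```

-46

e=2: not %3==0; q=3
e=-1: not %3==0; q=2
e=9: %3==0, total = 0-9 = -9; q=3
e=0: %3==0, total = (-9)-0 = -9; q=4
e=6: %3==0, total = (-9)-6 = -15; q=5
e=2: not %3==0; q=7
e=14: not %3==0; q=21
e=9: %3==0, total = (-15)-9 = -24; q=22
total-q = (-24)-22 = -46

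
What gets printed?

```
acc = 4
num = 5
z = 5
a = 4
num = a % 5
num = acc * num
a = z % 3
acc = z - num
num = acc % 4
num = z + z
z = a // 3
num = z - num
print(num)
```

-10

num = 4%5 = 4
num = 4*4 = 16
a = 5%3 = 2
acc = 5-16 = -11
num = (-11)%4 = 1
num = 5+5 = 10
z = 2//3 = 0
num = 0-10 = -10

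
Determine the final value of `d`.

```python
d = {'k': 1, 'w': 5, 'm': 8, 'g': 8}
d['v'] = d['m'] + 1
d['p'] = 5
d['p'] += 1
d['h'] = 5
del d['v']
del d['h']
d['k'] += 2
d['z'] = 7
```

{'k': 3, 'w': 5, 'm': 8, 'g': 8, 'p': 6, 'z': 7}

d['v'] = d['m']+1 = 9 → {'k': 1, 'w': 5, 'm': 8, 'g': 8, 'v': 9}
d['p'] = 5 → {'k': 1, 'w': 5, 'm': 8, 'g': 8, 'v': 9, 'p': 5}
d['p'] = 5+1 = 6 → {'k': 1, 'w': 5, 'm': 8, 'g': 8, 'v': 9, 'p': 6}
d['h'] = 5 → {'k': 1, 'w': 5, 'm': 8, 'g': 8, 'v': 9, 'p': 6, 'h': 5}
del 'v' → {'k': 1, 'w': 5, 'm': 8, 'g': 8, 'p': 6, 'h': 5}
del 'h' → {'k': 1, 'w': 5, 'm': 8, 'g': 8, 'p': 6}
d['k'] = 1+2 = 3 → {'k': 3, 'w': 5, 'm': 8, 'g': 8, 'p': 6}
d['z'] = 7 → {'k': 3, 'w': 5, 'm': 8, 'g': 8, 'p': 6, 'z': 7}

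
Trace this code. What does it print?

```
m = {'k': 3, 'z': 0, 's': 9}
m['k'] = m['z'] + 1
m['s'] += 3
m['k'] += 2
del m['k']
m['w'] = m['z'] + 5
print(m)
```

m['k'] = m['z']+1 = 1 → {'k': 1, 'z': 0, 's': 9}
m['s'] = 9+3 = 12 → {'k': 1, 'z': 0, 's': 12}
m['k'] = 1+2 = 3 → {'k': 3, 'z': 0, 's': 12}
del 'k' → {'z': 0, 's': 12}
m['w'] = m['z']+5 = 5 → {'z': 0, 's': 12, 'w': 5}

{'z': 0, 's': 12, 'w': 5}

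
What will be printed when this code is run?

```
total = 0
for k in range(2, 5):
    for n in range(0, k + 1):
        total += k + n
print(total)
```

57

k=2,n=0: total = 0+2 = 2
k=2,n=1: total = 2+3 = 5
k=2,n=2: total = 5+4 = 9
k=3,n=0: total = 9+3 = 12
k=3,n=1: total = 12+4 = 16
k=3,n=2: total = 16+5 = 21
k=3,n=3: total = 21+6 = 27
k=4,n=0: total = 27+4 = 31
k=4,n=1: total = 31+5 = 36
k=4,n=2: total = 36+6 = 42
k=4,n=3: total = 42+7 = 49
k=4,n=4: total = 49+8 = 57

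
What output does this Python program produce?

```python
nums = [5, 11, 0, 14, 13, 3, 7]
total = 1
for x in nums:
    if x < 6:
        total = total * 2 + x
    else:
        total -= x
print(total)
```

x=5: <6, total = 1*2+5 = 7
x=11: not <6, total = 7-11 = -4
x=0: <6, total = (-4)*2+0 = -8
x=14: not <6, total = (-8)-14 = -22
x=13: not <6, total = (-22)-13 = -35
x=3: <6, total = (-35)*2+3 = -67
x=7: not <6, total = (-67)-7 = -74

-74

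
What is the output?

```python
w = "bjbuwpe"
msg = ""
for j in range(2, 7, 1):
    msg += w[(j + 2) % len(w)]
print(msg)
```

j=2: add w[4]='w' → 'w'
j=3: add w[5]='p' → 'wp'
j=4: add w[6]='e' → 'wpe'
j=5: add w[0]='b' → 'wpeb'
j=6: add w[1]='j' → 'wpebj'

wpebj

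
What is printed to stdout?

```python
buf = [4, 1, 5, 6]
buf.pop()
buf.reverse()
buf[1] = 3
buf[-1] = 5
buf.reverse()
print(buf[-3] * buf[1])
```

15

pop() removes 6 → [4, 1, 5]
reverse → [5, 1, 4]
buf[1] = 3 → [5, 3, 4]
buf[-1] = 5 → [5, 3, 5]
reverse → [5, 3, 5]
buf[-3]*buf[1] = 5*3 = 15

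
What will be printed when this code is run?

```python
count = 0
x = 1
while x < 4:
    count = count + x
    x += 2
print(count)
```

x=1: count = 0+1 = 1
x=3: count = 1+3 = 4

4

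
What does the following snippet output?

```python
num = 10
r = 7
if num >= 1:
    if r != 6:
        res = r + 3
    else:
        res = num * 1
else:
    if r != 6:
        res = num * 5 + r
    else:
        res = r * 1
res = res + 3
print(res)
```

13

num=10, r=7
num >= 1 is True; r != 6 is True
→ res = r + 3 = 10
res = 10+3 = 13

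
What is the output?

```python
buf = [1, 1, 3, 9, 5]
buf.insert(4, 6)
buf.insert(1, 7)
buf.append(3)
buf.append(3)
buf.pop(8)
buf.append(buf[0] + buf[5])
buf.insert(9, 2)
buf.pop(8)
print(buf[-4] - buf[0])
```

insert 6 at 4 → [1, 1, 3, 9, 6, 5]
insert 7 at 1 → [1, 7, 1, 3, 9, 6, 5]
append 3 → [1, 7, 1, 3, 9, 6, 5, 3]
append 3 → [1, 7, 1, 3, 9, 6, 5, 3, 3]
pop(8) removes 3 → [1, 7, 1, 3, 9, 6, 5, 3]
append buf[0]+buf[5] = 1+6 = 7 → [1, 7, 1, 3, 9, 6, 5, 3, 7]
insert 2 at 9 → [1, 7, 1, 3, 9, 6, 5, 3, 7, 2]
pop(8) removes 7 → [1, 7, 1, 3, 9, 6, 5, 3, 2]
buf[-4]-buf[0] = 6-1 = 5

5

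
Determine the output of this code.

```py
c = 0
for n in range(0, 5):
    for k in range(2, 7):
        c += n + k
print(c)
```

150

n=0,k=2: c = 0+2 = 2
n=0,k=3: c = 2+3 = 5
n=0,k=4: c = 5+4 = 9
n=0,k=5: c = 9+5 = 14
n=0,k=6: c = 14+6 = 20
n=1,k=2: c = 20+3 = 23
n=1,k=3: c = 23+4 = 27
n=1,k=4: c = 27+5 = 32
n=1,k=5: c = 32+6 = 38
n=1,k=6: c = 38+7 = 45
n=2,k=2: c = 45+4 = 49
n=2,k=3: c = 49+5 = 54
n=2,k=4: c = 54+6 = 60
n=2,k=5: c = 60+7 = 67
n=2,k=6: c = 67+8 = 75
n=3,k=2: c = 75+5 = 80
n=3,k=3: c = 80+6 = 86
n=3,k=4: c = 86+7 = 93
n=3,k=5: c = 93+8 = 101
n=3,k=6: c = 101+9 = 110
n=4,k=2: c = 110+6 = 116
n=4,k=3: c = 116+7 = 123
n=4,k=4: c = 123+8 = 131
n=4,k=5: c = 131+9 = 140
n=4,k=6: c = 140+10 = 150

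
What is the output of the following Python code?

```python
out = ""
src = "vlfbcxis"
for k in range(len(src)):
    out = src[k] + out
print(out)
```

sixcbflv

k=0: prepend 'v' → 'v'
k=1: prepend 'l' → 'lv'
k=2: prepend 'f' → 'flv'
k=3: prepend 'b' → 'bflv'
k=4: prepend 'c' → 'cbflv'
k=5: prepend 'x' → 'xcbflv'
k=6: prepend 'i' → 'ixcbflv'
k=7: prepend 's' → 'sixcbflv'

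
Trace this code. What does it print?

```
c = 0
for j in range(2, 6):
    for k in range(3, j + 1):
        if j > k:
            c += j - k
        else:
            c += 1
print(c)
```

j=3,k=3: not 3>3, c = 0+1 = 1
j=4,k=3: 4>3, c = 1+1 = 2
j=4,k=4: not 4>4, c = 2+1 = 3
j=5,k=3: 5>3, c = 3+2 = 5
j=5,k=4: 5>4, c = 5+1 = 6
j=5,k=5: not 5>5, c = 6+1 = 7

7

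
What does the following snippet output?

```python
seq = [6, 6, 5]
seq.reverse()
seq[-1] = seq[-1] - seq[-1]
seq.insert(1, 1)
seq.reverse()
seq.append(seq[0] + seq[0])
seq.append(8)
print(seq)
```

[0, 6, 1, 5, 0, 8]

reverse → [5, 6, 6]
seq[-1] = seq[-1]-seq[-1] = 6-6 = 0 → [5, 6, 0]
insert 1 at 1 → [5, 1, 6, 0]
reverse → [0, 6, 1, 5]
append seq[0]+seq[0] = 0+0 = 0 → [0, 6, 1, 5, 0]
append 8 → [0, 6, 1, 5, 0, 8]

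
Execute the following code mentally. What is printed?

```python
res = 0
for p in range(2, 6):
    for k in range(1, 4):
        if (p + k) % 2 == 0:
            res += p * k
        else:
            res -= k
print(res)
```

p=2,k=1: odd sum, res = 0-1 = -1
p=2,k=2: even sum, res = (-1)+4 = 3
p=2,k=3: odd sum, res = 3-3 = 0
p=3,k=1: even sum, res = 0+3 = 3
p=3,k=2: odd sum, res = 3-2 = 1
p=3,k=3: even sum, res = 1+9 = 10
p=4,k=1: odd sum, res = 10-1 = 9
p=4,k=2: even sum, res = 9+8 = 17
p=4,k=3: odd sum, res = 17-3 = 14
p=5,k=1: even sum, res = 14+5 = 19
p=5,k=2: odd sum, res = 19-2 = 17
p=5,k=3: even sum, res = 17+15 = 32

32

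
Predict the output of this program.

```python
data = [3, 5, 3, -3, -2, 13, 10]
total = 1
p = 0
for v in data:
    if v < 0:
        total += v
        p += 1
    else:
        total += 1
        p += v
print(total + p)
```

v=3: not <0, total = 1+1 = 2; p=3
v=5: not <0, total = 2+1 = 3; p=8
v=3: not <0, total = 3+1 = 4; p=11
v=-3: <0, total = 4+(-3) = 1; p=12
v=-2: <0, total = 1+(-2) = -1; p=13
v=13: not <0, total = (-1)+1 = 0; p=26
v=10: not <0, total = 0+1 = 1; p=36
total+p = 1+36 = 37

37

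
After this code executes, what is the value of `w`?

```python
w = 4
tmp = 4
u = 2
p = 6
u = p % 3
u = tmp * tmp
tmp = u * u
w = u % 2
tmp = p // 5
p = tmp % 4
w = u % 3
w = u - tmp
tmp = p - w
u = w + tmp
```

u = 6%3 = 0
u = 4*4 = 16
tmp = 16*16 = 256
w = 16%2 = 0
tmp = 6//5 = 1
p = 1%4 = 1
w = 16%3 = 1
w = 16-1 = 15
tmp = 1-15 = -14
u = 15+(-14) = 1

15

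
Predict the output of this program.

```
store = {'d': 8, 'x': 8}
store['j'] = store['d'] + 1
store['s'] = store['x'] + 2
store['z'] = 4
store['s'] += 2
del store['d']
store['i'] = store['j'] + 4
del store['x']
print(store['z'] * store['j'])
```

store['j'] = store['d']+1 = 9 → {'d': 8, 'x': 8, 'j': 9}
store['s'] = store['x']+2 = 10 → {'d': 8, 'x': 8, 'j': 9, 's': 10}
store['z'] = 4 → {'d': 8, 'x': 8, 'j': 9, 's': 10, 'z': 4}
store['s'] = 10+2 = 12 → {'d': 8, 'x': 8, 'j': 9, 's': 12, 'z': 4}
del 'd' → {'x': 8, 'j': 9, 's': 12, 'z': 4}
store['i'] = store['j']+4 = 13 → {'x': 8, 'j': 9, 's': 12, 'z': 4, 'i': 13}
del 'x' → {'j': 9, 's': 12, 'z': 4, 'i': 13}
store['z']*store['j'] = 4*9 = 36

36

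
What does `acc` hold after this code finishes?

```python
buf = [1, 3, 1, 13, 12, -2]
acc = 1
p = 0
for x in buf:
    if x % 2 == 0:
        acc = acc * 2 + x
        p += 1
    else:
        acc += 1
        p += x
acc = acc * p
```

840

x=1: not even, acc = 1+1 = 2; p=1
x=3: not even, acc = 2+1 = 3; p=4
x=1: not even, acc = 3+1 = 4; p=5
x=13: not even, acc = 4+1 = 5; p=18
x=12: even, acc = 5*2+12 = 22; p=19
x=-2: even, acc = 22*2+(-2) = 42; p=20
acc*p = 42*20 = 840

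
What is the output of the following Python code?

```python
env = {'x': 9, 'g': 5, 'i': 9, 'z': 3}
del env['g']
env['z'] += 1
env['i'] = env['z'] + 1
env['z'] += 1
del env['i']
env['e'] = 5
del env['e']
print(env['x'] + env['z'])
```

14

del 'g' → {'x': 9, 'i': 9, 'z': 3}
env['z'] = 3+1 = 4 → {'x': 9, 'i': 9, 'z': 4}
env['i'] = env['z']+1 = 5 → {'x': 9, 'i': 5, 'z': 4}
env['z'] = 4+1 = 5 → {'x': 9, 'i': 5, 'z': 5}
del 'i' → {'x': 9, 'z': 5}
env['e'] = 5 → {'x': 9, 'z': 5, 'e': 5}
del 'e' → {'x': 9, 'z': 5}
env['x']+env['z'] = 9+5 = 14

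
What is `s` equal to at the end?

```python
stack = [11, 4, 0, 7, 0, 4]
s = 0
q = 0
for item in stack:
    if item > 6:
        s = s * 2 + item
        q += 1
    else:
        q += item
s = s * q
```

290

item=11: >6, s = 0*2+11 = 11; q=1
item=4: not >6; q=5
item=0: not >6; q=5
item=7: >6, s = 11*2+7 = 29; q=6
item=0: not >6; q=6
item=4: not >6; q=10
s*q = 29*10 = 290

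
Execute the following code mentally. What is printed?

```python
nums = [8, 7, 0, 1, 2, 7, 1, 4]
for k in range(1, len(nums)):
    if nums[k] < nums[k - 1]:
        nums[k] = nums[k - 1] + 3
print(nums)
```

k=1: 7<8, nums[1] = 8+3 = 11 → [8, 11, 0, 1, 2, 7, 1, 4]
k=2: 0<11, nums[2] = 11+3 = 14 → [8, 11, 14, 1, 2, 7, 1, 4]
k=3: 1<14, nums[3] = 14+3 = 17 → [8, 11, 14, 17, 2, 7, 1, 4]
k=4: 2<17, nums[4] = 17+3 = 20 → [8, 11, 14, 17, 20, 7, 1, 4]
k=5: 7<20, nums[5] = 20+3 = 23 → [8, 11, 14, 17, 20, 23, 1, 4]
k=6: 1<23, nums[6] = 23+3 = 26 → [8, 11, 14, 17, 20, 23, 26, 4]
k=7: 4<26, nums[7] = 26+3 = 29 → [8, 11, 14, 17, 20, 23, 26, 29]

[8, 11, 14, 17, 20, 23, 26, 29]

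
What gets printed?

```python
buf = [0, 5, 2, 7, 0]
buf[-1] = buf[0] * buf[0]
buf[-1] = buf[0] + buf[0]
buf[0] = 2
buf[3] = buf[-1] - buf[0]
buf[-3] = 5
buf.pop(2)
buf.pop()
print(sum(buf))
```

buf[-1] = buf[0]*buf[0] = 0*0 = 0 → [0, 5, 2, 7, 0]
buf[-1] = buf[0]+buf[0] = 0+0 = 0 → [0, 5, 2, 7, 0]
buf[0] = 2 → [2, 5, 2, 7, 0]
buf[3] = buf[-1]-buf[0] = 0-2 = -2 → [2, 5, 2, -2, 0]
buf[-3] = 5 → [2, 5, 5, -2, 0]
pop(2) removes 5 → [2, 5, -2, 0]
pop() removes 0 → [2, 5, -2]
sum = 5

5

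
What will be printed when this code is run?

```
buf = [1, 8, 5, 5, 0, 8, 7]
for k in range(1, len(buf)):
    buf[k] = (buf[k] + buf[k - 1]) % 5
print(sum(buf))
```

23

k=1: buf[1] = (8+1)%5 = 4 → [1, 4, 5, 5, 0, 8, 7]
k=2: buf[2] = (5+4)%5 = 4 → [1, 4, 4, 5, 0, 8, 7]
k=3: buf[3] = (5+4)%5 = 4 → [1, 4, 4, 4, 0, 8, 7]
k=4: buf[4] = (0+4)%5 = 4 → [1, 4, 4, 4, 4, 8, 7]
k=5: buf[5] = (8+4)%5 = 2 → [1, 4, 4, 4, 4, 2, 7]
k=6: buf[6] = (7+2)%5 = 4 → [1, 4, 4, 4, 4, 2, 4]
sum = 23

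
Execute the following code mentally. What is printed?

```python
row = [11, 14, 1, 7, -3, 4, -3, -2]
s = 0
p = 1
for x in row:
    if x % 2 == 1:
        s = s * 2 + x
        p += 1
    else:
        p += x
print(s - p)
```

x=11: odd, s = 0*2+11 = 11; p=2
x=14: not odd; p=16
x=1: odd, s = 11*2+1 = 23; p=17
x=7: odd, s = 23*2+7 = 53; p=18
x=-3: odd, s = 53*2+(-3) = 103; p=19
x=4: not odd; p=23
x=-3: odd, s = 103*2+(-3) = 203; p=24
x=-2: not odd; p=22
s-p = 203-22 = 181

181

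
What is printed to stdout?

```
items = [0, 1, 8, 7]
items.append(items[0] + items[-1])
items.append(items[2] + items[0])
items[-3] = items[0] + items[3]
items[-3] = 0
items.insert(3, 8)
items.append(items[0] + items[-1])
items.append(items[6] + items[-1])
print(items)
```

append items[0]+items[-1] = 0+7 = 7 → [0, 1, 8, 7, 7]
append items[2]+items[0] = 8+0 = 8 → [0, 1, 8, 7, 7, 8]
items[-3] = items[0]+items[3] = 0+7 = 7 → [0, 1, 8, 7, 7, 8]
items[-3] = 0 → [0, 1, 8, 0, 7, 8]
insert 8 at 3 → [0, 1, 8, 8, 0, 7, 8]
append items[0]+items[-1] = 0+8 = 8 → [0, 1, 8, 8, 0, 7, 8, 8]
append items[6]+items[-1] = 8+8 = 16 → [0, 1, 8, 8, 0, 7, 8, 8, 16]

[0, 1, 8, 8, 0, 7, 8, 8, 16]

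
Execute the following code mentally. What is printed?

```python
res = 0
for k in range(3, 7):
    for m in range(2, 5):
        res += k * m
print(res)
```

162

k=3,m=2: res = 0+6 = 6
k=3,m=3: res = 6+9 = 15
k=3,m=4: res = 15+12 = 27
k=4,m=2: res = 27+8 = 35
k=4,m=3: res = 35+12 = 47
k=4,m=4: res = 47+16 = 63
k=5,m=2: res = 63+10 = 73
k=5,m=3: res = 73+15 = 88
k=5,m=4: res = 88+20 = 108
k=6,m=2: res = 108+12 = 120
k=6,m=3: res = 120+18 = 138
k=6,m=4: res = 138+24 = 162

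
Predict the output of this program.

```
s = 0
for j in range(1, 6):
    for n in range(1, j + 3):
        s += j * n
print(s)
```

j=1,n=1: s = 0+1 = 1
j=1,n=2: s = 1+2 = 3
j=1,n=3: s = 3+3 = 6
j=2,n=1: s = 6+2 = 8
j=2,n=2: s = 8+4 = 12
j=2,n=3: s = 12+6 = 18
j=2,n=4: s = 18+8 = 26
j=3,n=1: s = 26+3 = 29
j=3,n=2: s = 29+6 = 35
j=3,n=3: s = 35+9 = 44
j=3,n=4: s = 44+12 = 56
j=3,n=5: s = 56+15 = 71
j=4,n=1: s = 71+4 = 75
j=4,n=2: s = 75+8 = 83
j=4,n=3: s = 83+12 = 95
j=4,n=4: s = 95+16 = 111
j=4,n=5: s = 111+20 = 131
j=4,n=6: s = 131+24 = 155
j=5,n=1: s = 155+5 = 160
j=5,n=2: s = 160+10 = 170
j=5,n=3: s = 170+15 = 185
j=5,n=4: s = 185+20 = 205
j=5,n=5: s = 205+25 = 230
j=5,n=6: s = 230+30 = 260
j=5,n=7: s = 260+35 = 295

295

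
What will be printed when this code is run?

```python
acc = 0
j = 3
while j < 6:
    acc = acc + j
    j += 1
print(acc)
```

12

j=3: acc = 0+3 = 3
j=4: acc = 3+4 = 7
j=5: acc = 7+5 = 12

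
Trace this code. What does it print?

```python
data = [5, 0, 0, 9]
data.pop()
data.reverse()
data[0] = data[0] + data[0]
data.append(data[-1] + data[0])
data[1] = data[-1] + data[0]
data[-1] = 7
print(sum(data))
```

17

pop() removes 9 → [5, 0, 0]
reverse → [0, 0, 5]
data[0] = data[0]+data[0] = 0+0 = 0 → [0, 0, 5]
append data[-1]+data[0] = 5+0 = 5 → [0, 0, 5, 5]
data[1] = data[-1]+data[0] = 5+0 = 5 → [0, 5, 5, 5]
data[-1] = 7 → [0, 5, 5, 7]
sum = 17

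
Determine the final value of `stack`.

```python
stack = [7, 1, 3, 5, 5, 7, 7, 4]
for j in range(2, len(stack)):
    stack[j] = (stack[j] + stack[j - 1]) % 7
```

j=2: stack[2] = (3+1)%7 = 4 → [7, 1, 4, 5, 5, 7, 7, 4]
j=3: stack[3] = (5+4)%7 = 2 → [7, 1, 4, 2, 5, 7, 7, 4]
j=4: stack[4] = (5+2)%7 = 0 → [7, 1, 4, 2, 0, 7, 7, 4]
j=5: stack[5] = (7+0)%7 = 0 → [7, 1, 4, 2, 0, 0, 7, 4]
j=6: stack[6] = (7+0)%7 = 0 → [7, 1, 4, 2, 0, 0, 0, 4]
j=7: stack[7] = (4+0)%7 = 4 → [7, 1, 4, 2, 0, 0, 0, 4]

[7, 1, 4, 2, 0, 0, 0, 4]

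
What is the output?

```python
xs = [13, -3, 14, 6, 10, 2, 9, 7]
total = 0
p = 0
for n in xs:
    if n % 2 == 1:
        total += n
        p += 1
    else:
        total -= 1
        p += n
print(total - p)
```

-14

n=13: odd, total = 0+13 = 13; p=1
n=-3: odd, total = 13+(-3) = 10; p=2
n=14: not odd, total = 10-1 = 9; p=16
n=6: not odd, total = 9-1 = 8; p=22
n=10: not odd, total = 8-1 = 7; p=32
n=2: not odd, total = 7-1 = 6; p=34
n=9: odd, total = 6+9 = 15; p=35
n=7: odd, total = 15+7 = 22; p=36
total-p = 22-36 = -14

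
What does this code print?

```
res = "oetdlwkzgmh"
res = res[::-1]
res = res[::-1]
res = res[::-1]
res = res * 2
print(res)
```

reverse → 'hmgzkwldteo'
reverse → 'oetdlwkzgmh'
reverse → 'hmgzkwldteo'
repeat ×2 → 'hmgzkwldteohmgzkwldteo'

hmgzkwldteohmgzkwldteo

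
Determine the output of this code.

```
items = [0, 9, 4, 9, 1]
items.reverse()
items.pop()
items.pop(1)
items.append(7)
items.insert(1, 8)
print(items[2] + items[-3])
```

8

reverse → [1, 9, 4, 9, 0]
pop() removes 0 → [1, 9, 4, 9]
pop(1) removes 9 → [1, 4, 9]
append 7 → [1, 4, 9, 7]
insert 8 at 1 → [1, 8, 4, 9, 7]
items[2]+items[-3] = 4+4 = 8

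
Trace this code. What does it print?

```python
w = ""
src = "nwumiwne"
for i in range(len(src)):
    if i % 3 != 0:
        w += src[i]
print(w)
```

wuiwe

i=0: skip
i=1: add 'w' → 'w'
i=2: add 'u' → 'wu'
i=3: skip
i=4: add 'i' → 'wui'
i=5: add 'w' → 'wuiw'
i=6: skip
i=7: add 'e' → 'wuiwe'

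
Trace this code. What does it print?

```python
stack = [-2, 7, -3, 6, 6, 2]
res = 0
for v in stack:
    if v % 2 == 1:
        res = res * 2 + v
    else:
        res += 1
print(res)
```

18

v=-2: not odd, res = 0+1 = 1
v=7: odd, res = 1*2+7 = 9
v=-3: odd, res = 9*2+(-3) = 15
v=6: not odd, res = 15+1 = 16
v=6: not odd, res = 16+1 = 17
v=2: not odd, res = 17+1 = 18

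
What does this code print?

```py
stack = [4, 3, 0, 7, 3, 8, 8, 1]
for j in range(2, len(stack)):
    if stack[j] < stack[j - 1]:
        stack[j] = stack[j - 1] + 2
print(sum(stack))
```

67

j=2: 0<3, stack[2] = 3+2 = 5 → [4, 3, 5, 7, 3, 8, 8, 1]
j=3: 7>=5, unchanged → [4, 3, 5, 7, 3, 8, 8, 1]
j=4: 3<7, stack[4] = 7+2 = 9 → [4, 3, 5, 7, 9, 8, 8, 1]
j=5: 8<9, stack[5] = 9+2 = 11 → [4, 3, 5, 7, 9, 11, 8, 1]
j=6: 8<11, stack[6] = 11+2 = 13 → [4, 3, 5, 7, 9, 11, 13, 1]
j=7: 1<13, stack[7] = 13+2 = 15 → [4, 3, 5, 7, 9, 11, 13, 15]
sum = 67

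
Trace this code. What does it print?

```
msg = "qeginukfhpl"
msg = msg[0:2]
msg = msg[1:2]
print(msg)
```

slice [0:2] → 'qe'
slice [1:2] → 'e'

e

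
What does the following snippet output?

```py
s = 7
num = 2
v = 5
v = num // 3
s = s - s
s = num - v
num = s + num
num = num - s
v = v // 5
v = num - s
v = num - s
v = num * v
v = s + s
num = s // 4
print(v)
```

v = 2//3 = 0
s = 7-7 = 0
s = 2-0 = 2
num = 2+2 = 4
num = 4-2 = 2
v = 0//5 = 0
v = 2-2 = 0
v = 2-2 = 0
v = 2*0 = 0
v = 2+2 = 4
num = 2//4 = 0

4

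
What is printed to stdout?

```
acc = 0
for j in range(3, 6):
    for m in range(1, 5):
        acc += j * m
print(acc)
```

120

j=3,m=1: acc = 0+3 = 3
j=3,m=2: acc = 3+6 = 9
j=3,m=3: acc = 9+9 = 18
j=3,m=4: acc = 18+12 = 30
j=4,m=1: acc = 30+4 = 34
j=4,m=2: acc = 34+8 = 42
j=4,m=3: acc = 42+12 = 54
j=4,m=4: acc = 54+16 = 70
j=5,m=1: acc = 70+5 = 75
j=5,m=2: acc = 75+10 = 85
j=5,m=3: acc = 85+15 = 100
j=5,m=4: acc = 100+20 = 120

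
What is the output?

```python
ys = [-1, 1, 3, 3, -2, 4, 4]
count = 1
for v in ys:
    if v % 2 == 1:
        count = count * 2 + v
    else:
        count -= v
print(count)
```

v=-1: odd, count = 1*2+(-1) = 1
v=1: odd, count = 1*2+1 = 3
v=3: odd, count = 3*2+3 = 9
v=3: odd, count = 9*2+3 = 21
v=-2: not odd, count = 21-(-2) = 23
v=4: not odd, count = 23-4 = 19
v=4: not odd, count = 19-4 = 15

15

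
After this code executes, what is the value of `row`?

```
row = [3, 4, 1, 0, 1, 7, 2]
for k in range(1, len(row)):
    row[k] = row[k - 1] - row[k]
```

k=1: row[1] = 3-4 = -1 → [3, -1, 1, 0, 1, 7, 2]
k=2: row[2] = (-1)-1 = -2 → [3, -1, -2, 0, 1, 7, 2]
k=3: row[3] = (-2)-0 = -2 → [3, -1, -2, -2, 1, 7, 2]
k=4: row[4] = (-2)-1 = -3 → [3, -1, -2, -2, -3, 7, 2]
k=5: row[5] = (-3)-7 = -10 → [3, -1, -2, -2, -3, -10, 2]
k=6: row[6] = (-10)-2 = -12 → [3, -1, -2, -2, -3, -10, -12]

[3, -1, -2, -2, -3, -10, -12]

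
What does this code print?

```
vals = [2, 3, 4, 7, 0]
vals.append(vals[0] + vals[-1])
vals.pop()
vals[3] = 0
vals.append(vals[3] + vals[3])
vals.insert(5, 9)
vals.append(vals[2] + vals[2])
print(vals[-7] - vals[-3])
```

-6

append vals[0]+vals[-1] = 2+0 = 2 → [2, 3, 4, 7, 0, 2]
pop() removes 2 → [2, 3, 4, 7, 0]
vals[3] = 0 → [2, 3, 4, 0, 0]
append vals[3]+vals[3] = 0+0 = 0 → [2, 3, 4, 0, 0, 0]
insert 9 at 5 → [2, 3, 4, 0, 0, 9, 0]
append vals[2]+vals[2] = 4+4 = 8 → [2, 3, 4, 0, 0, 9, 0, 8]
vals[-7]-vals[-3] = 3-9 = -6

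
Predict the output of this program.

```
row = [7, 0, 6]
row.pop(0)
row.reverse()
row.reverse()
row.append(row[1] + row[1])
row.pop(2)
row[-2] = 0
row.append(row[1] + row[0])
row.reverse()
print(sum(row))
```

pop(0) removes 7 → [0, 6]
reverse → [6, 0]
reverse → [0, 6]
append row[1]+row[1] = 6+6 = 12 → [0, 6, 12]
pop(2) removes 12 → [0, 6]
row[-2] = 0 → [0, 6]
append row[1]+row[0] = 6+0 = 6 → [0, 6, 6]
reverse → [6, 6, 0]
sum = 12

12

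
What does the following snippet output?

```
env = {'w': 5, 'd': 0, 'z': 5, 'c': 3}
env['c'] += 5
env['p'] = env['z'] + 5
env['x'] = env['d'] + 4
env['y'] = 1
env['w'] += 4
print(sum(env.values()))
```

37

env['c'] = 3+5 = 8 → {'w': 5, 'd': 0, 'z': 5, 'c': 8}
env['p'] = env['z']+5 = 10 → {'w': 5, 'd': 0, 'z': 5, 'c': 8, 'p': 10}
env['x'] = env['d']+4 = 4 → {'w': 5, 'd': 0, 'z': 5, 'c': 8, 'p': 10, 'x': 4}
env['y'] = 1 → {'w': 5, 'd': 0, 'z': 5, 'c': 8, 'p': 10, 'x': 4, 'y': 1}
env['w'] = 5+4 = 9 → {'w': 9, 'd': 0, 'z': 5, 'c': 8, 'p': 10, 'x': 4, 'y': 1}
sum of values = 37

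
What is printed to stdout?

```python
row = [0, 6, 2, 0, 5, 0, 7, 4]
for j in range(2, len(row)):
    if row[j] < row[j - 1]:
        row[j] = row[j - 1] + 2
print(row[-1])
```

j=2: 2<6, row[2] = 6+2 = 8 → [0, 6, 8, 0, 5, 0, 7, 4]
j=3: 0<8, row[3] = 8+2 = 10 → [0, 6, 8, 10, 5, 0, 7, 4]
j=4: 5<10, row[4] = 10+2 = 12 → [0, 6, 8, 10, 12, 0, 7, 4]
j=5: 0<12, row[5] = 12+2 = 14 → [0, 6, 8, 10, 12, 14, 7, 4]
j=6: 7<14, row[6] = 14+2 = 16 → [0, 6, 8, 10, 12, 14, 16, 4]
j=7: 4<16, row[7] = 16+2 = 18 → [0, 6, 8, 10, 12, 14, 16, 18]

18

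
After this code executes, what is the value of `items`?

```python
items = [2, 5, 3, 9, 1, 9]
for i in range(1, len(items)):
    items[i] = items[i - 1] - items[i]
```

i=1: items[1] = 2-5 = -3 → [2, -3, 3, 9, 1, 9]
i=2: items[2] = (-3)-3 = -6 → [2, -3, -6, 9, 1, 9]
i=3: items[3] = (-6)-9 = -15 → [2, -3, -6, -15, 1, 9]
i=4: items[4] = (-15)-1 = -16 → [2, -3, -6, -15, -16, 9]
i=5: items[5] = (-16)-9 = -25 → [2, -3, -6, -15, -16, -25]

[2, -3, -6, -15, -16, -25]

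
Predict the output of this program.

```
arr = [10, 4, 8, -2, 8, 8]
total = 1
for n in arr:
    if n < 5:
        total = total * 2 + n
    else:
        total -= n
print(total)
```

n=10: not <5, total = 1-10 = -9
n=4: <5, total = (-9)*2+4 = -14
n=8: not <5, total = (-14)-8 = -22
n=-2: <5, total = (-22)*2+(-2) = -46
n=8: not <5, total = (-46)-8 = -54
n=8: not <5, total = (-54)-8 = -62

-62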